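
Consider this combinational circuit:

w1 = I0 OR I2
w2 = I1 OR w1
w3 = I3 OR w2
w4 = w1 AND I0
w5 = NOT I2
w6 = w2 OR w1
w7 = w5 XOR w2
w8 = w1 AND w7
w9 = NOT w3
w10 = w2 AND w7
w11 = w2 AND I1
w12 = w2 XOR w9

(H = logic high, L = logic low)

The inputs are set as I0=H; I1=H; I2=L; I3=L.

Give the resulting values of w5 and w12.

w1 = I0 OR I2 = H OR L = H
w2 = I1 OR w1 = H OR H = H
w3 = I3 OR w2 = L OR H = H
w5 = NOT I2 = NOT L = H
w9 = NOT w3 = NOT H = L
w12 = w2 XOR w9 = H XOR L = H

w5 = H; w12 = H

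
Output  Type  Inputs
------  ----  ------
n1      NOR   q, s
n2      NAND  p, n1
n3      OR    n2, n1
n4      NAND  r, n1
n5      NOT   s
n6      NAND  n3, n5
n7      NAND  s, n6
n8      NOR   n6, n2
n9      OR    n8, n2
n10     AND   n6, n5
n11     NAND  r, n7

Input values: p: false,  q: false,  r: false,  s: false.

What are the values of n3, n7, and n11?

n3 = true; n7 = true; n11 = true

n1 = q NOR s = false NOR false = true
n2 = p NAND n1 = false NAND true = true
n3 = n2 OR n1 = true OR true = true
n5 = NOT s = NOT false = true
n6 = n3 NAND n5 = true NAND true = false
n7 = s NAND n6 = false NAND false = true
n11 = r NAND n7 = false NAND true = true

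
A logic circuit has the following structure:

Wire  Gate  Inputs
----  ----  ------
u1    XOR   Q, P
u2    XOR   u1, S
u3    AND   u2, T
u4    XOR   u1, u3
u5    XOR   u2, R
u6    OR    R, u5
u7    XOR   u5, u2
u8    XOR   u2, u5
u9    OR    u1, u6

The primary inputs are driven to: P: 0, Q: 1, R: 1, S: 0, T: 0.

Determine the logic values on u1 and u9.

u1 = Q XOR P = 1 XOR 0 = 1
u2 = u1 XOR S = 1 XOR 0 = 1
u5 = u2 XOR R = 1 XOR 1 = 0
u6 = R OR u5 = 1 OR 0 = 1
u9 = u1 OR u6 = 1 OR 1 = 1

u1 = 1, u9 = 1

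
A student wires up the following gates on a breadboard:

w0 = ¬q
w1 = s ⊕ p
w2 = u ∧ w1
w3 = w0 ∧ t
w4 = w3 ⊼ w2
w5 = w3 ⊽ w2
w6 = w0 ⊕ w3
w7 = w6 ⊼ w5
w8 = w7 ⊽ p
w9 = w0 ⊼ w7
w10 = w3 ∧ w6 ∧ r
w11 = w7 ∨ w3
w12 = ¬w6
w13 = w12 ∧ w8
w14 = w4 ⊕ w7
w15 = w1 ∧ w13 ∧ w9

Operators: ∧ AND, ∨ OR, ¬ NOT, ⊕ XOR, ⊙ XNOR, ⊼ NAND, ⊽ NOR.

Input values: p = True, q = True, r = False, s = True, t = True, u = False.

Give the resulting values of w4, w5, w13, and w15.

w4 = True, w5 = True, w13 = False, w15 = False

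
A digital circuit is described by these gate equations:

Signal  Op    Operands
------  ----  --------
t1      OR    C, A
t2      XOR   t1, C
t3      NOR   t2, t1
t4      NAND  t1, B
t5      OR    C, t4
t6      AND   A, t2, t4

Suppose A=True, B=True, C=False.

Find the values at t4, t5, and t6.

t4 = False  t5 = False  t6 = False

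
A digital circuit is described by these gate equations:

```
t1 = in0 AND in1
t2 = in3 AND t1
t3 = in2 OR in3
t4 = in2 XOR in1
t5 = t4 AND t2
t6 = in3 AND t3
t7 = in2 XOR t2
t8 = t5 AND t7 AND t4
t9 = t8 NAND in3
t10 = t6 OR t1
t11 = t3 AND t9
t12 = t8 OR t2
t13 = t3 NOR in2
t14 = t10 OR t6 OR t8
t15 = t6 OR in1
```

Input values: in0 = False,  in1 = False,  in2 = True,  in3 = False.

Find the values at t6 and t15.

t6 = False  t15 = False

t3 = in2 OR in3 = True OR False = True
t6 = in3 AND t3 = False AND True = False
t15 = t6 OR in1 = False OR False = False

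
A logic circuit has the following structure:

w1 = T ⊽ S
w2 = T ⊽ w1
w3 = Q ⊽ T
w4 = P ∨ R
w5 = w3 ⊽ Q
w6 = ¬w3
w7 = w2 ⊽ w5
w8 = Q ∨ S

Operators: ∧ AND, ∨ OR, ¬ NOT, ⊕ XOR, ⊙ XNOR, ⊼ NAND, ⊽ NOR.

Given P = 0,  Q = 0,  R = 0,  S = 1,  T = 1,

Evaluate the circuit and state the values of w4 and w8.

w4 = 0  w8 = 1

w4 = P OR R = 0 OR 0 = 0
w8 = Q OR S = 0 OR 1 = 1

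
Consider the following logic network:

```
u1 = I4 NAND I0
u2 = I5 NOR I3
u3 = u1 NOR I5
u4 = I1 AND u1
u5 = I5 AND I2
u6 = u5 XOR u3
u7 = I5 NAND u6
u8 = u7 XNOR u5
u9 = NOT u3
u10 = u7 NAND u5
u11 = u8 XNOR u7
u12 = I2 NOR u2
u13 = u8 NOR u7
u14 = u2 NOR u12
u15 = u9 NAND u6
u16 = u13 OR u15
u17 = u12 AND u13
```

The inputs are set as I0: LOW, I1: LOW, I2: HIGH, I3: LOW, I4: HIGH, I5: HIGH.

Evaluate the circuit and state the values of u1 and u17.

u1 = HIGH  u17 = LOW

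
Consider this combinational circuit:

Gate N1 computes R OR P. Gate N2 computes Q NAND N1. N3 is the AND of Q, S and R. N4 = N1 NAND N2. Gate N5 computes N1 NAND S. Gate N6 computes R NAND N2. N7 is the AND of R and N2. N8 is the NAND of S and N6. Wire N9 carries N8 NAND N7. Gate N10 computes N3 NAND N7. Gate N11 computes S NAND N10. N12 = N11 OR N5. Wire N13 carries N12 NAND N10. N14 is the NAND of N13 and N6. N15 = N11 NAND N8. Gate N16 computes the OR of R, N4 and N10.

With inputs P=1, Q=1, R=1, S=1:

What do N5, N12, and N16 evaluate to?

N5 = 0  N12 = 0  N16 = 1

N1 = R OR P = 1 OR 1 = 1
N2 = Q NAND N1 = 1 NAND 1 = 0
N3 = Q AND S AND R = 1 AND 1 AND 1 = 1
N4 = N1 NAND N2 = 1 NAND 0 = 1
N5 = N1 NAND S = 1 NAND 1 = 0
N7 = R AND N2 = 1 AND 0 = 0
N10 = N3 NAND N7 = 1 NAND 0 = 1
N11 = S NAND N10 = 1 NAND 1 = 0
N12 = N11 OR N5 = 0 OR 0 = 0
N16 = R OR N4 OR N10 = 1 OR 1 OR 1 = 1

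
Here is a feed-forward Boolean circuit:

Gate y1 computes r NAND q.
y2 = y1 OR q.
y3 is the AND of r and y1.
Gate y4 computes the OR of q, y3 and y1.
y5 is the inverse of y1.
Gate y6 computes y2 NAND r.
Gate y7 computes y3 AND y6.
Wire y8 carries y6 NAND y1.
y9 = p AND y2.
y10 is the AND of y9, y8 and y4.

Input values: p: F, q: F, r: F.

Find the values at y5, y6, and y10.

y1 = r NAND q = F NAND F = T
y2 = y1 OR q = T OR F = T
y3 = r AND y1 = F AND T = F
y4 = q OR y3 OR y1 = F OR F OR T = T
y5 = NOT y1 = NOT T = F
y6 = y2 NAND r = T NAND F = T
y8 = y6 NAND y1 = T NAND T = F
y9 = p AND y2 = F AND T = F
y10 = y9 AND y8 AND y4 = F AND F AND T = F

y5 = F; y6 = T; y10 = F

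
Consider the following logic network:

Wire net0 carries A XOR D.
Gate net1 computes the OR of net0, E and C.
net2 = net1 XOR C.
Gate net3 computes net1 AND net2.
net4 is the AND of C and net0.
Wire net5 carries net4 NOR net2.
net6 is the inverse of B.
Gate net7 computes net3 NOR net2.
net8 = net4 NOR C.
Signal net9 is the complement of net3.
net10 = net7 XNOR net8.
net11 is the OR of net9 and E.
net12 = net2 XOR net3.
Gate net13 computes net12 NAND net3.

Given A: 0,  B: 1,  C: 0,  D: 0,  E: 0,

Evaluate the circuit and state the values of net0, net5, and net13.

net0 = 0  net5 = 1  net13 = 1

net0 = A XOR D = 0 XOR 0 = 0
net1 = net0 OR E OR C = 0 OR 0 OR 0 = 0
net2 = net1 XOR C = 0 XOR 0 = 0
net3 = net1 AND net2 = 0 AND 0 = 0
net4 = C AND net0 = 0 AND 0 = 0
net5 = net4 NOR net2 = 0 NOR 0 = 1
net12 = net2 XOR net3 = 0 XOR 0 = 0
net13 = net12 NAND net3 = 0 NAND 0 = 1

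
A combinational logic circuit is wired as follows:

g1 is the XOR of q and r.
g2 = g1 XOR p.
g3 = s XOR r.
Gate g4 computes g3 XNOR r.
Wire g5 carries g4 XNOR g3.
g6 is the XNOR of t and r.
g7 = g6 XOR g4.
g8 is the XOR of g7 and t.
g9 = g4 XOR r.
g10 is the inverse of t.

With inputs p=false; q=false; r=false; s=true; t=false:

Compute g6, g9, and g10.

g6 = true  g9 = false  g10 = true

g3 = s XOR r = true XOR false = true
g4 = g3 XNOR r = true XNOR false = false
g6 = t XNOR r = false XNOR false = true
g9 = g4 XOR r = false XOR false = false
g10 = NOT t = NOT false = true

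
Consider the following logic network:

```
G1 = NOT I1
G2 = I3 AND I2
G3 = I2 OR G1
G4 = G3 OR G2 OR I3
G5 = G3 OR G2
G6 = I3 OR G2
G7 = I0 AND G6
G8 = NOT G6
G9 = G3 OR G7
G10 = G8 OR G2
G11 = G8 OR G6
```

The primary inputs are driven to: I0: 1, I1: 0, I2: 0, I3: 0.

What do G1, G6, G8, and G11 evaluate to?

G1 = NOT I1 = NOT 0 = 1
G2 = I3 AND I2 = 0 AND 0 = 0
G6 = I3 OR G2 = 0 OR 0 = 0
G8 = NOT G6 = NOT 0 = 1
G11 = G8 OR G6 = 1 OR 0 = 1

G1 = 1, G6 = 0, G8 = 1, G11 = 1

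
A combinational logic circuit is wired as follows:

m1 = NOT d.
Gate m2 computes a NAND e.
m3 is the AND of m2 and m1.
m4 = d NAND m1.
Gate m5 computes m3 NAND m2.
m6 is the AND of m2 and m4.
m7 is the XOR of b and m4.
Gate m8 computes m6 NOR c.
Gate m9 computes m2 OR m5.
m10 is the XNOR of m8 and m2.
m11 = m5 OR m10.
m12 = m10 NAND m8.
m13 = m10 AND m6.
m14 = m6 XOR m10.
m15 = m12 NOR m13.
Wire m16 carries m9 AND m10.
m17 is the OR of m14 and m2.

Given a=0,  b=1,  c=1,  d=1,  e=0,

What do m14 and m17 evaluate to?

m14 = 1, m17 = 1

m1 = NOT d = NOT 1 = 0
m2 = a NAND e = 0 NAND 0 = 1
m4 = d NAND m1 = 1 NAND 0 = 1
m6 = m2 AND m4 = 1 AND 1 = 1
m8 = m6 NOR c = 1 NOR 1 = 0
m10 = m8 XNOR m2 = 0 XNOR 1 = 0
m14 = m6 XOR m10 = 1 XOR 0 = 1
m17 = m14 OR m2 = 1 OR 1 = 1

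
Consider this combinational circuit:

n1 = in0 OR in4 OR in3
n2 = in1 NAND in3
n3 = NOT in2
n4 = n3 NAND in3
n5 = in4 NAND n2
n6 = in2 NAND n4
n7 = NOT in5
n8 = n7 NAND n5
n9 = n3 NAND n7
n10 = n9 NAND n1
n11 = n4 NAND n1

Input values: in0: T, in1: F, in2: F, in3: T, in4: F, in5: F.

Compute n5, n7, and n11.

n1 = in0 OR in4 OR in3 = T OR F OR T = T
n2 = in1 NAND in3 = F NAND T = T
n3 = NOT in2 = NOT F = T
n4 = n3 NAND in3 = T NAND T = F
n5 = in4 NAND n2 = F NAND T = T
n7 = NOT in5 = NOT F = T
n11 = n4 NAND n1 = F NAND T = T

n5 = T, n7 = T, n11 = T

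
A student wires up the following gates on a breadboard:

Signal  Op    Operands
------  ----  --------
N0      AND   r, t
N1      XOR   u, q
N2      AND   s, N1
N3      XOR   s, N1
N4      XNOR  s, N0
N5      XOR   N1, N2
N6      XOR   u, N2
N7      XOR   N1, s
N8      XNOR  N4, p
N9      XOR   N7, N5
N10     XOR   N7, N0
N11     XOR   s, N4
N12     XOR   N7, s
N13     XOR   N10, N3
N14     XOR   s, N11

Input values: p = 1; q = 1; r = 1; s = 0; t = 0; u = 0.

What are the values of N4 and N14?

N0 = r AND t = 1 AND 0 = 0
N4 = s XNOR N0 = 0 XNOR 0 = 1
N11 = s XOR N4 = 0 XOR 1 = 1
N14 = s XOR N11 = 0 XOR 1 = 1

N4 = 1, N14 = 1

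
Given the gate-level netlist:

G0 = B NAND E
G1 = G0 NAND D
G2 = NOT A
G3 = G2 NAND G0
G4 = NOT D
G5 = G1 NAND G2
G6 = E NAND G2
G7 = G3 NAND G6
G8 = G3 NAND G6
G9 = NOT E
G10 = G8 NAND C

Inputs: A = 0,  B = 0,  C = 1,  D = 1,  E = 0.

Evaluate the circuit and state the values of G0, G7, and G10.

G0 = 1, G7 = 1, G10 = 0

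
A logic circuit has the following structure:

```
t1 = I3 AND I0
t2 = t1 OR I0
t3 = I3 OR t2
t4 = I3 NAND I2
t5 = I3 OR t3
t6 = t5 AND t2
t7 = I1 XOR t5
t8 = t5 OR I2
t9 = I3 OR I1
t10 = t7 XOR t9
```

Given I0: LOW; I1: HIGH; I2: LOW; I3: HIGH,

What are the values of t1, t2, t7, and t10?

t1 = LOW  t2 = LOW  t7 = LOW  t10 = HIGH

t1 = I3 AND I0 = HIGH AND LOW = LOW
t2 = t1 OR I0 = LOW OR LOW = LOW
t3 = I3 OR t2 = HIGH OR LOW = HIGH
t5 = I3 OR t3 = HIGH OR HIGH = HIGH
t7 = I1 XOR t5 = HIGH XOR HIGH = LOW
t9 = I3 OR I1 = HIGH OR HIGH = HIGH
t10 = t7 XOR t9 = LOW XOR HIGH = HIGH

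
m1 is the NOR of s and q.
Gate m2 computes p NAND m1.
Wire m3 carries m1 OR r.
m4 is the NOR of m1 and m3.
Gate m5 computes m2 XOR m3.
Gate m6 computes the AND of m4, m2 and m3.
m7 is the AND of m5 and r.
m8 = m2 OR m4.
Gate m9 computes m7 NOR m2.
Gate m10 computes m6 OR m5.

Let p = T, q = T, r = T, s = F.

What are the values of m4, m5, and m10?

m4 = F  m5 = F  m10 = F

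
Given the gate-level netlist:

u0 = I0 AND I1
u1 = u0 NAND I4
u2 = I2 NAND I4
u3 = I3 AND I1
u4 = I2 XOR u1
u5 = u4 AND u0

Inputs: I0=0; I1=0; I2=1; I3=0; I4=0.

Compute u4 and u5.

u0 = I0 AND I1 = 0 AND 0 = 0
u1 = u0 NAND I4 = 0 NAND 0 = 1
u4 = I2 XOR u1 = 1 XOR 1 = 0
u5 = u4 AND u0 = 0 AND 0 = 0

u4 = 0, u5 = 0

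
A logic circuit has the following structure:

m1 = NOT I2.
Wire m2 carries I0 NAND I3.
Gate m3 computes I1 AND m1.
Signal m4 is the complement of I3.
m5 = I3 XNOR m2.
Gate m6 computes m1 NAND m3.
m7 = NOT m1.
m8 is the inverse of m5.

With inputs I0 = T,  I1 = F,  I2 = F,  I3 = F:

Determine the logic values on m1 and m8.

m1 = NOT I2 = NOT F = T
m2 = I0 NAND I3 = T NAND F = T
m5 = I3 XNOR m2 = F XNOR T = F
m8 = NOT m5 = NOT F = T

m1 = T; m8 = T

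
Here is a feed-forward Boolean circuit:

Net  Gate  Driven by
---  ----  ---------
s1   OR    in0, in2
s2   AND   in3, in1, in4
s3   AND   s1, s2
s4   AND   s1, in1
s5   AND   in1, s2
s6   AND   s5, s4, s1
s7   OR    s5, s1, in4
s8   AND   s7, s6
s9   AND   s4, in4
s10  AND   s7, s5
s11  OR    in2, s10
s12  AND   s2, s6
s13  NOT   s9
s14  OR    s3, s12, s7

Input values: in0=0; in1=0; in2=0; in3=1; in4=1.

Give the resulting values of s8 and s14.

s8 = 0  s14 = 1

s1 = in0 OR in2 = 0 OR 0 = 0
s2 = in3 AND in1 AND in4 = 1 AND 0 AND 1 = 0
s3 = s1 AND s2 = 0 AND 0 = 0
s4 = s1 AND in1 = 0 AND 0 = 0
s5 = in1 AND s2 = 0 AND 0 = 0
s6 = s5 AND s4 AND s1 = 0 AND 0 AND 0 = 0
s7 = s5 OR s1 OR in4 = 0 OR 0 OR 1 = 1
s8 = s7 AND s6 = 1 AND 0 = 0
s12 = s2 AND s6 = 0 AND 0 = 0
s14 = s3 OR s12 OR s7 = 0 OR 0 OR 1 = 1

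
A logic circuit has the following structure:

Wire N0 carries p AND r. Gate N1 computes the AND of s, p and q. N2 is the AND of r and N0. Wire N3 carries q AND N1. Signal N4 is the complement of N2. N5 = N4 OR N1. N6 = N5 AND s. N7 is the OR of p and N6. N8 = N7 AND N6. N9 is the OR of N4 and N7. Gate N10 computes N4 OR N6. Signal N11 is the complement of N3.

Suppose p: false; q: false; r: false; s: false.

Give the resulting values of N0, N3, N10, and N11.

N0 = false, N3 = false, N10 = true, N11 = true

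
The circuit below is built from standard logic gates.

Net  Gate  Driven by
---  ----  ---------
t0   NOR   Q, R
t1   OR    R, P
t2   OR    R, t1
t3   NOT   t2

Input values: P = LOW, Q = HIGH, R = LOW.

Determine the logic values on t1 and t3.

t1 = LOW  t3 = HIGH

t1 = R OR P = LOW OR LOW = LOW
t2 = R OR t1 = LOW OR LOW = LOW
t3 = NOT t2 = NOT LOW = HIGH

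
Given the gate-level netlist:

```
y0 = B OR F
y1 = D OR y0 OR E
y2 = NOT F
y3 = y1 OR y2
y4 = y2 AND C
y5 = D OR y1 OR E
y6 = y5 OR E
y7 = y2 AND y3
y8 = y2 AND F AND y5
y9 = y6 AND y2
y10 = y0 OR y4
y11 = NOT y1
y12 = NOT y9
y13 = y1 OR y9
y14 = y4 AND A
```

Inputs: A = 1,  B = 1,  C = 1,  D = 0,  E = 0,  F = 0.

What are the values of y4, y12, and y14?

y4 = 1; y12 = 0; y14 = 1

y0 = B OR F = 1 OR 0 = 1
y1 = D OR y0 OR E = 0 OR 1 OR 0 = 1
y2 = NOT F = NOT 0 = 1
y4 = y2 AND C = 1 AND 1 = 1
y5 = D OR y1 OR E = 0 OR 1 OR 0 = 1
y6 = y5 OR E = 1 OR 0 = 1
y9 = y6 AND y2 = 1 AND 1 = 1
y12 = NOT y9 = NOT 1 = 0
y14 = y4 AND A = 1 AND 1 = 1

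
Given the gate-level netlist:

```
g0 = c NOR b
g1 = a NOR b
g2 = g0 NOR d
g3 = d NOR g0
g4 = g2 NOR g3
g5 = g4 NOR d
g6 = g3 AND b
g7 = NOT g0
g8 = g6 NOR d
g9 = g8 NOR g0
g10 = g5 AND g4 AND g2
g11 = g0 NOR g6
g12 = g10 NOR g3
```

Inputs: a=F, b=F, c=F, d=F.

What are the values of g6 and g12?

g0 = c NOR b = F NOR F = T
g2 = g0 NOR d = T NOR F = F
g3 = d NOR g0 = F NOR T = F
g4 = g2 NOR g3 = F NOR F = T
g5 = g4 NOR d = T NOR F = F
g6 = g3 AND b = F AND F = F
g10 = g5 AND g4 AND g2 = F AND T AND F = F
g12 = g10 NOR g3 = F NOR F = T

g6 = F, g12 = T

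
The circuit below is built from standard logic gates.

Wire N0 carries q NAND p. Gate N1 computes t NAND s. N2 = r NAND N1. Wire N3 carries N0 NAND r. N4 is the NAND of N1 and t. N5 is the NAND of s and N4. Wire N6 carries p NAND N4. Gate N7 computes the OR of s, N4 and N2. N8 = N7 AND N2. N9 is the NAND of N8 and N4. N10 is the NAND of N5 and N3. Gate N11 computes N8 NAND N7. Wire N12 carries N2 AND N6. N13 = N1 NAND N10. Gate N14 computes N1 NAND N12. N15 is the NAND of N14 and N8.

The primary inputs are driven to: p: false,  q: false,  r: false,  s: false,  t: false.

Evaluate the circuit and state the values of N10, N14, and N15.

N10 = false, N14 = false, N15 = true

N0 = q NAND p = false NAND false = true
N1 = t NAND s = false NAND false = true
N2 = r NAND N1 = false NAND true = true
N3 = N0 NAND r = true NAND false = true
N4 = N1 NAND t = true NAND false = true
N5 = s NAND N4 = false NAND true = true
N6 = p NAND N4 = false NAND true = true
N7 = s OR N4 OR N2 = false OR true OR true = true
N8 = N7 AND N2 = true AND true = true
N10 = N5 NAND N3 = true NAND true = false
N12 = N2 AND N6 = true AND true = true
N14 = N1 NAND N12 = true NAND true = false
N15 = N14 NAND N8 = false NAND true = true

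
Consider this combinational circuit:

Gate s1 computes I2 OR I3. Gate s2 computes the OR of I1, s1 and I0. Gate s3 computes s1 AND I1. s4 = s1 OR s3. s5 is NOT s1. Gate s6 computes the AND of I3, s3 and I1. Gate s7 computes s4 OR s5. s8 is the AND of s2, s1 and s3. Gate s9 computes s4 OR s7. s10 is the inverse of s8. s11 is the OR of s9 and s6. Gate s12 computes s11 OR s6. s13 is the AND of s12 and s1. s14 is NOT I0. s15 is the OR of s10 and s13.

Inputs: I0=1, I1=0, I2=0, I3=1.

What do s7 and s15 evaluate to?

s7 = 1  s15 = 1

s1 = I2 OR I3 = 0 OR 1 = 1
s2 = I1 OR s1 OR I0 = 0 OR 1 OR 1 = 1
s3 = s1 AND I1 = 1 AND 0 = 0
s4 = s1 OR s3 = 1 OR 0 = 1
s5 = NOT s1 = NOT 1 = 0
s6 = I3 AND s3 AND I1 = 1 AND 0 AND 0 = 0
s7 = s4 OR s5 = 1 OR 0 = 1
s8 = s2 AND s1 AND s3 = 1 AND 1 AND 0 = 0
s9 = s4 OR s7 = 1 OR 1 = 1
s10 = NOT s8 = NOT 0 = 1
s11 = s9 OR s6 = 1 OR 0 = 1
s12 = s11 OR s6 = 1 OR 0 = 1
s13 = s12 AND s1 = 1 AND 1 = 1
s15 = s10 OR s13 = 1 OR 1 = 1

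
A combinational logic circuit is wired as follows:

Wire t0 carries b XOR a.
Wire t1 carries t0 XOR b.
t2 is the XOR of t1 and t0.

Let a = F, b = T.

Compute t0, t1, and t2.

t0 = T, t1 = F, t2 = T

t0 = b XOR a = T XOR F = T
t1 = t0 XOR b = T XOR T = F
t2 = t1 XOR t0 = F XOR T = T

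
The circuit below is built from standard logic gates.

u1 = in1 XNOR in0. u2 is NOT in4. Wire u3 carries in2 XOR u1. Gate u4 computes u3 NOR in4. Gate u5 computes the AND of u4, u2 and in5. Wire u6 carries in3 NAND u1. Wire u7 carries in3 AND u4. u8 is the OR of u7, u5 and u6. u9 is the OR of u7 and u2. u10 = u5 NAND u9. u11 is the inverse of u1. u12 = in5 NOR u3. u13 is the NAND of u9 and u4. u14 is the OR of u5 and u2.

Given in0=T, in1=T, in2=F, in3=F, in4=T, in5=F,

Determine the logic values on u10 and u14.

u1 = in1 XNOR in0 = T XNOR T = T
u2 = NOT in4 = NOT T = F
u3 = in2 XOR u1 = F XOR T = T
u4 = u3 NOR in4 = T NOR T = F
u5 = u4 AND u2 AND in5 = F AND F AND F = F
u7 = in3 AND u4 = F AND F = F
u9 = u7 OR u2 = F OR F = F
u10 = u5 NAND u9 = F NAND F = T
u14 = u5 OR u2 = F OR F = F

u10 = T, u14 = F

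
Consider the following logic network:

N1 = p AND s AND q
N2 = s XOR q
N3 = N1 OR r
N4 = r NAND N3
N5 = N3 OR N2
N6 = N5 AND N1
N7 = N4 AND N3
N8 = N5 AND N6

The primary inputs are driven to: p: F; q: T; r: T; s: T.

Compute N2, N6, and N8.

N1 = p AND s AND q = F AND T AND T = F
N2 = s XOR q = T XOR T = F
N3 = N1 OR r = F OR T = T
N5 = N3 OR N2 = T OR F = T
N6 = N5 AND N1 = T AND F = F
N8 = N5 AND N6 = T AND F = F

N2 = F, N6 = F, N8 = F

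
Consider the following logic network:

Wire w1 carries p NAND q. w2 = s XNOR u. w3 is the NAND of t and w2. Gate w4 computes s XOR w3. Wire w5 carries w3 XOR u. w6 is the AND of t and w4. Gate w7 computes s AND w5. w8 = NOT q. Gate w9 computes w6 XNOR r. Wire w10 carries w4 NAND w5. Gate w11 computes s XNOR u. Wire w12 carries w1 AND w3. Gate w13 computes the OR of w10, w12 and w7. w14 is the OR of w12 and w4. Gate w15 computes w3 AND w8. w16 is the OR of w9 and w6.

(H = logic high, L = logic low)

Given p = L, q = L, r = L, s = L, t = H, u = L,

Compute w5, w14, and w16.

w5 = L, w14 = L, w16 = H

w1 = p NAND q = L NAND L = H
w2 = s XNOR u = L XNOR L = H
w3 = t NAND w2 = H NAND H = L
w4 = s XOR w3 = L XOR L = L
w5 = w3 XOR u = L XOR L = L
w6 = t AND w4 = H AND L = L
w9 = w6 XNOR r = L XNOR L = H
w12 = w1 AND w3 = H AND L = L
w14 = w12 OR w4 = L OR L = L
w16 = w9 OR w6 = H OR L = H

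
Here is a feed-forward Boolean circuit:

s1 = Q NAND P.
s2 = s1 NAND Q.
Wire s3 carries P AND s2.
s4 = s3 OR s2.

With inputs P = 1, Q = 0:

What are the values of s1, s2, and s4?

s1 = 1  s2 = 1  s4 = 1

s1 = Q NAND P = 0 NAND 1 = 1
s2 = s1 NAND Q = 1 NAND 0 = 1
s3 = P AND s2 = 1 AND 1 = 1
s4 = s3 OR s2 = 1 OR 1 = 1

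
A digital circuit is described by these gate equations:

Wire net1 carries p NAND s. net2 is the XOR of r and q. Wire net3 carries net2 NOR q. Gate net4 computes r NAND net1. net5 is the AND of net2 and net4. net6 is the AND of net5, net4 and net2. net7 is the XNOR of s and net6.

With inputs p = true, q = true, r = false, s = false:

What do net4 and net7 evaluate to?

net1 = p NAND s = true NAND false = true
net2 = r XOR q = false XOR true = true
net4 = r NAND net1 = false NAND true = true
net5 = net2 AND net4 = true AND true = true
net6 = net5 AND net4 AND net2 = true AND true AND true = true
net7 = s XNOR net6 = false XNOR true = false

net4 = true  net7 = false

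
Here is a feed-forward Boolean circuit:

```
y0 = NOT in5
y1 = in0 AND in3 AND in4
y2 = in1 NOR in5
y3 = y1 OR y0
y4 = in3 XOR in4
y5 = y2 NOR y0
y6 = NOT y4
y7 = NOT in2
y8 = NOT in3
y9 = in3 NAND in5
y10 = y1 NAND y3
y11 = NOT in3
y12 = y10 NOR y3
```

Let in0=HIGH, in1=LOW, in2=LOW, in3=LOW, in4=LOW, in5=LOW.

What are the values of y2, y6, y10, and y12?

y2 = HIGH, y6 = HIGH, y10 = HIGH, y12 = LOW

y0 = NOT in5 = NOT LOW = HIGH
y1 = in0 AND in3 AND in4 = HIGH AND LOW AND LOW = LOW
y2 = in1 NOR in5 = LOW NOR LOW = HIGH
y3 = y1 OR y0 = LOW OR HIGH = HIGH
y4 = in3 XOR in4 = LOW XOR LOW = LOW
y6 = NOT y4 = NOT LOW = HIGH
y10 = y1 NAND y3 = LOW NAND HIGH = HIGH
y12 = y10 NOR y3 = HIGH NOR HIGH = LOW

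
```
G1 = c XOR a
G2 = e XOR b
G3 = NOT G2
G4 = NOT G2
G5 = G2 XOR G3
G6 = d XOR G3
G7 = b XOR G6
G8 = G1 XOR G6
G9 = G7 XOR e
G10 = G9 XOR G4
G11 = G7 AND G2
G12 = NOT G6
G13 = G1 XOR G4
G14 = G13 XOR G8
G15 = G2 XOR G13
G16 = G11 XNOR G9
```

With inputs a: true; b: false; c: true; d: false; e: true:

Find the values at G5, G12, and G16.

G2 = e XOR b = true XOR false = true
G3 = NOT G2 = NOT true = false
G5 = G2 XOR G3 = true XOR false = true
G6 = d XOR G3 = false XOR false = false
G7 = b XOR G6 = false XOR false = false
G9 = G7 XOR e = false XOR true = true
G11 = G7 AND G2 = false AND true = false
G12 = NOT G6 = NOT false = true
G16 = G11 XNOR G9 = false XNOR true = false

G5 = true, G12 = true, G16 = false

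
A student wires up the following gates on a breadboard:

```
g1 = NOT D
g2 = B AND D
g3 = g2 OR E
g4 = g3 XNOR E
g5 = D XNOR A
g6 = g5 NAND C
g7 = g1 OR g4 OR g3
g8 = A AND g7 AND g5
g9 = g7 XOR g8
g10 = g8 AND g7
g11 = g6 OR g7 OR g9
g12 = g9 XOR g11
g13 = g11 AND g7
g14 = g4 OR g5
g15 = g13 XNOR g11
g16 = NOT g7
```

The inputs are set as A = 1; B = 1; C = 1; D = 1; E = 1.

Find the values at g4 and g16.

g4 = 1; g16 = 0

g1 = NOT D = NOT 1 = 0
g2 = B AND D = 1 AND 1 = 1
g3 = g2 OR E = 1 OR 1 = 1
g4 = g3 XNOR E = 1 XNOR 1 = 1
g7 = g1 OR g4 OR g3 = 0 OR 1 OR 1 = 1
g16 = NOT g7 = NOT 1 = 0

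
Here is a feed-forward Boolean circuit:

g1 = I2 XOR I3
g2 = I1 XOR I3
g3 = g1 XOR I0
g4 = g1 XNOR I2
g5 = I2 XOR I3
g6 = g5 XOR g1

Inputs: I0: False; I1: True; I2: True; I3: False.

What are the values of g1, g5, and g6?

g1 = True, g5 = True, g6 = False

g1 = I2 XOR I3 = True XOR False = True
g5 = I2 XOR I3 = True XOR False = True
g6 = g5 XOR g1 = True XOR True = False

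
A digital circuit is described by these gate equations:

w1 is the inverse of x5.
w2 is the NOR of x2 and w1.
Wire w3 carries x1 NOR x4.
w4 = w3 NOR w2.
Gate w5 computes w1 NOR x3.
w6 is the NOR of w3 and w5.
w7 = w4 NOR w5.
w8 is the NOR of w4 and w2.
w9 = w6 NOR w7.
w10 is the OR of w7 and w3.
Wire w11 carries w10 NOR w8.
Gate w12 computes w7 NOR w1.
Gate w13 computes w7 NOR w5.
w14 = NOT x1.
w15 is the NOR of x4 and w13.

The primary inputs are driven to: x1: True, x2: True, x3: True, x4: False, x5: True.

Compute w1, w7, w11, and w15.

w1 = NOT x5 = NOT True = False
w2 = x2 NOR w1 = True NOR False = False
w3 = x1 NOR x4 = True NOR False = False
w4 = w3 NOR w2 = False NOR False = True
w5 = w1 NOR x3 = False NOR True = False
w7 = w4 NOR w5 = True NOR False = False
w8 = w4 NOR w2 = True NOR False = False
w10 = w7 OR w3 = False OR False = False
w11 = w10 NOR w8 = False NOR False = True
w13 = w7 NOR w5 = False NOR False = True
w15 = x4 NOR w13 = False NOR True = False

w1 = False, w7 = False, w11 = True, w15 = False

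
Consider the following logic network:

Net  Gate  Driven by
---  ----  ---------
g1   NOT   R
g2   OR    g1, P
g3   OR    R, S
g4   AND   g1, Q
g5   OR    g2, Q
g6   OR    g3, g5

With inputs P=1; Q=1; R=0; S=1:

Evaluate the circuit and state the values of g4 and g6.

g4 = 1, g6 = 1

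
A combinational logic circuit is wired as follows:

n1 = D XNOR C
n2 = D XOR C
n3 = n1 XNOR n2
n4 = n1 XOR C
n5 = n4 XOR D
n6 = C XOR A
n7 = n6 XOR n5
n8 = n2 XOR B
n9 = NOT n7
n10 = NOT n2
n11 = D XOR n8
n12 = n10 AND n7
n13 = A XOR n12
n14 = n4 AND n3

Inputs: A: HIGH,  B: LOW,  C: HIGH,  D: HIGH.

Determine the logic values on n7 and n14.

n7 = HIGH, n14 = LOW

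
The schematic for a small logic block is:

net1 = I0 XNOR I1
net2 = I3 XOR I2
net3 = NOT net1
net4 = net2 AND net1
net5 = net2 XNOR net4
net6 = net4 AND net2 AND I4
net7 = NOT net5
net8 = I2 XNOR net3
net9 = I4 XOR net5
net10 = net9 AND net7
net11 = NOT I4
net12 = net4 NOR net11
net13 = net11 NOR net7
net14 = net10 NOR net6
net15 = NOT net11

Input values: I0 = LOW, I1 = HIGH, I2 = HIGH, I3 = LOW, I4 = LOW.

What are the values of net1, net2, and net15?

net1 = LOW, net2 = HIGH, net15 = LOW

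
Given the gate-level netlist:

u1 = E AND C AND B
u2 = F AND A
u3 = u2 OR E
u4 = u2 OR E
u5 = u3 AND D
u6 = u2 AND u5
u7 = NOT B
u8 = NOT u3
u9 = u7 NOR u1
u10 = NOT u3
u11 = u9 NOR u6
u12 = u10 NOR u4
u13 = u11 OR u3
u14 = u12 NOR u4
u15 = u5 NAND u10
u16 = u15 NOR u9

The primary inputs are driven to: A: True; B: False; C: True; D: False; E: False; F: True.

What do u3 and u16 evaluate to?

u3 = True  u16 = False

u1 = E AND C AND B = False AND True AND False = False
u2 = F AND A = True AND True = True
u3 = u2 OR E = True OR False = True
u5 = u3 AND D = True AND False = False
u7 = NOT B = NOT False = True
u9 = u7 NOR u1 = True NOR False = False
u10 = NOT u3 = NOT True = False
u15 = u5 NAND u10 = False NAND False = True
u16 = u15 NOR u9 = True NOR False = False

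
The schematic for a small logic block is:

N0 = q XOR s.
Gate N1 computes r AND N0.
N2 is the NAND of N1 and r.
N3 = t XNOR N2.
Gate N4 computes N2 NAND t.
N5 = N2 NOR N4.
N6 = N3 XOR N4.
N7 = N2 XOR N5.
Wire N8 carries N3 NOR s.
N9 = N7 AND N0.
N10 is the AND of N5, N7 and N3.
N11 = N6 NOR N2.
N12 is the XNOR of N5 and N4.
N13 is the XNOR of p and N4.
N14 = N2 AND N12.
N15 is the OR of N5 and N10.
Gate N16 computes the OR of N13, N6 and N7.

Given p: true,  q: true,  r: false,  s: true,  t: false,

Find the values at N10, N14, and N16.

N0 = q XOR s = true XOR true = false
N1 = r AND N0 = false AND false = false
N2 = N1 NAND r = false NAND false = true
N3 = t XNOR N2 = false XNOR true = false
N4 = N2 NAND t = true NAND false = true
N5 = N2 NOR N4 = true NOR true = false
N6 = N3 XOR N4 = false XOR true = true
N7 = N2 XOR N5 = true XOR false = true
N10 = N5 AND N7 AND N3 = false AND true AND false = false
N12 = N5 XNOR N4 = false XNOR true = false
N13 = p XNOR N4 = true XNOR true = true
N14 = N2 AND N12 = true AND false = false
N16 = N13 OR N6 OR N7 = true OR true OR true = true

N10 = false; N14 = false; N16 = true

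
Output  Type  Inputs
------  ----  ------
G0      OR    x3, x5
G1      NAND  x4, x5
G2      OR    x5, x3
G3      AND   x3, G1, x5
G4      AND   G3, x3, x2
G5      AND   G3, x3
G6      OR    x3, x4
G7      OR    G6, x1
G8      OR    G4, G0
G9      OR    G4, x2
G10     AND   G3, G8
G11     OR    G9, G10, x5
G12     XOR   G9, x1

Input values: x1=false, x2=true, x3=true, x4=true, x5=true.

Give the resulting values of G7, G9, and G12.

G7 = true  G9 = true  G12 = true

G1 = x4 NAND x5 = true NAND true = false
G3 = x3 AND G1 AND x5 = true AND false AND true = false
G4 = G3 AND x3 AND x2 = false AND true AND true = false
G6 = x3 OR x4 = true OR true = true
G7 = G6 OR x1 = true OR false = true
G9 = G4 OR x2 = false OR true = true
G12 = G9 XOR x1 = true XOR false = true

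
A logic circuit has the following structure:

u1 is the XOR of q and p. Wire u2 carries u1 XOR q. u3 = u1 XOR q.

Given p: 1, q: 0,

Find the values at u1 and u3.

u1 = 1  u3 = 1

u1 = q XOR p = 0 XOR 1 = 1
u3 = u1 XOR q = 1 XOR 0 = 1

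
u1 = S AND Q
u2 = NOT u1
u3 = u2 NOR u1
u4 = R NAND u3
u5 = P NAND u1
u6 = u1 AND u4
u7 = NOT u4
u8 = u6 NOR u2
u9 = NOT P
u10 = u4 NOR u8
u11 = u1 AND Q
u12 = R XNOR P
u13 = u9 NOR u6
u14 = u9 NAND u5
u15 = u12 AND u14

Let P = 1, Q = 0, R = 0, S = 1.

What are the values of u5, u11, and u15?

u1 = S AND Q = 1 AND 0 = 0
u5 = P NAND u1 = 1 NAND 0 = 1
u9 = NOT P = NOT 1 = 0
u11 = u1 AND Q = 0 AND 0 = 0
u12 = R XNOR P = 0 XNOR 1 = 0
u14 = u9 NAND u5 = 0 NAND 1 = 1
u15 = u12 AND u14 = 0 AND 1 = 0

u5 = 1; u11 = 0; u15 = 0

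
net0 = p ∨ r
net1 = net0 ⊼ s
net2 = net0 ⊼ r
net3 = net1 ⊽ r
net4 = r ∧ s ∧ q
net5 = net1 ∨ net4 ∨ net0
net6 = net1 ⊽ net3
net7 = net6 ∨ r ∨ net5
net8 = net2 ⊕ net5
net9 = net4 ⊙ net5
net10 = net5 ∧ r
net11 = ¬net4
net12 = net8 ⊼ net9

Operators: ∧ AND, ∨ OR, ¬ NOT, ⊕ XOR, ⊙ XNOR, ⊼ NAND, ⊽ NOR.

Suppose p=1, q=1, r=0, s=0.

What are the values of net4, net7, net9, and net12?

net4 = 0; net7 = 1; net9 = 0; net12 = 1

net0 = p OR r = 1 OR 0 = 1
net1 = net0 NAND s = 1 NAND 0 = 1
net2 = net0 NAND r = 1 NAND 0 = 1
net3 = net1 NOR r = 1 NOR 0 = 0
net4 = r AND s AND q = 0 AND 0 AND 1 = 0
net5 = net1 OR net4 OR net0 = 1 OR 0 OR 1 = 1
net6 = net1 NOR net3 = 1 NOR 0 = 0
net7 = net6 OR r OR net5 = 0 OR 0 OR 1 = 1
net8 = net2 XOR net5 = 1 XOR 1 = 0
net9 = net4 XNOR net5 = 0 XNOR 1 = 0
net12 = net8 NAND net9 = 0 NAND 0 = 1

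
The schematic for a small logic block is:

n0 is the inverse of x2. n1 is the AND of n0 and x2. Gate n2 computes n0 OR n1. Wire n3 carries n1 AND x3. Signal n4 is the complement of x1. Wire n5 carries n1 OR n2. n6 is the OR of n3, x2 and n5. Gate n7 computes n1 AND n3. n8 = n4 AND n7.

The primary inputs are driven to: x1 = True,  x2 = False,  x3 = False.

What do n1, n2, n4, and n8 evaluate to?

n1 = False; n2 = True; n4 = False; n8 = False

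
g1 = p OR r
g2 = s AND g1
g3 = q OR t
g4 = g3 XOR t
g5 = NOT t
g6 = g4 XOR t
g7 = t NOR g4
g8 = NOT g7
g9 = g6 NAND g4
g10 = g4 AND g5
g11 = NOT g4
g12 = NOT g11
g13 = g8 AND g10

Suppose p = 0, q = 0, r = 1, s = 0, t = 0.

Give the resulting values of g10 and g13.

g10 = 0  g13 = 0

g3 = q OR t = 0 OR 0 = 0
g4 = g3 XOR t = 0 XOR 0 = 0
g5 = NOT t = NOT 0 = 1
g7 = t NOR g4 = 0 NOR 0 = 1
g8 = NOT g7 = NOT 1 = 0
g10 = g4 AND g5 = 0 AND 1 = 0
g13 = g8 AND g10 = 0 AND 0 = 0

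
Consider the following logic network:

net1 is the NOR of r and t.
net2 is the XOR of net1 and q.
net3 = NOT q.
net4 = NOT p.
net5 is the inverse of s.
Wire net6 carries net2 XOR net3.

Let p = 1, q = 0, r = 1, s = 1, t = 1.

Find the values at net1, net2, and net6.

net1 = r NOR t = 1 NOR 1 = 0
net2 = net1 XOR q = 0 XOR 0 = 0
net3 = NOT q = NOT 0 = 1
net6 = net2 XOR net3 = 0 XOR 1 = 1

net1 = 0  net2 = 0  net6 = 1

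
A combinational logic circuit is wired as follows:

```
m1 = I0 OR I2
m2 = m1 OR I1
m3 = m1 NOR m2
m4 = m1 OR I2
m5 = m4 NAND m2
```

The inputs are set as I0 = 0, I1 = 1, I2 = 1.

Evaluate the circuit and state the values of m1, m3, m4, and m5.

m1 = I0 OR I2 = 0 OR 1 = 1
m2 = m1 OR I1 = 1 OR 1 = 1
m3 = m1 NOR m2 = 1 NOR 1 = 0
m4 = m1 OR I2 = 1 OR 1 = 1
m5 = m4 NAND m2 = 1 NAND 1 = 0

m1 = 1  m3 = 0  m4 = 1  m5 = 0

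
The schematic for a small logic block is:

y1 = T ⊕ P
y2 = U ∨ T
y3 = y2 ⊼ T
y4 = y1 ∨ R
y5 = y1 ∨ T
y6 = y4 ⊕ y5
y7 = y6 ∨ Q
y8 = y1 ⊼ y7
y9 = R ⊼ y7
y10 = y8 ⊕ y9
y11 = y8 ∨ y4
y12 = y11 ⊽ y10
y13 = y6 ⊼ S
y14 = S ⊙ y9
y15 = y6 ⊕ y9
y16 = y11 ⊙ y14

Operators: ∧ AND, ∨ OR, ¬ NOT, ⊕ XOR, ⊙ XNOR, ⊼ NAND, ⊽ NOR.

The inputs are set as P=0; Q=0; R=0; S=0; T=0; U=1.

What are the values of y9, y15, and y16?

y1 = T XOR P = 0 XOR 0 = 0
y4 = y1 OR R = 0 OR 0 = 0
y5 = y1 OR T = 0 OR 0 = 0
y6 = y4 XOR y5 = 0 XOR 0 = 0
y7 = y6 OR Q = 0 OR 0 = 0
y8 = y1 NAND y7 = 0 NAND 0 = 1
y9 = R NAND y7 = 0 NAND 0 = 1
y11 = y8 OR y4 = 1 OR 0 = 1
y14 = S XNOR y9 = 0 XNOR 1 = 0
y15 = y6 XOR y9 = 0 XOR 1 = 1
y16 = y11 XNOR y14 = 1 XNOR 0 = 0

y9 = 1, y15 = 1, y16 = 0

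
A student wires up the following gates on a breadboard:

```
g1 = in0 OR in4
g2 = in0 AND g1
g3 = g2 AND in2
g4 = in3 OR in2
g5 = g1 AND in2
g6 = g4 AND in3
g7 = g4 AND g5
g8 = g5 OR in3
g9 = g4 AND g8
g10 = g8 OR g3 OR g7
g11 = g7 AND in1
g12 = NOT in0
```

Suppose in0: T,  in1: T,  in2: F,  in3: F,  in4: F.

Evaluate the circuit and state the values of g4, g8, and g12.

g1 = in0 OR in4 = T OR F = T
g4 = in3 OR in2 = F OR F = F
g5 = g1 AND in2 = T AND F = F
g8 = g5 OR in3 = F OR F = F
g12 = NOT in0 = NOT T = F

g4 = F  g8 = F  g12 = F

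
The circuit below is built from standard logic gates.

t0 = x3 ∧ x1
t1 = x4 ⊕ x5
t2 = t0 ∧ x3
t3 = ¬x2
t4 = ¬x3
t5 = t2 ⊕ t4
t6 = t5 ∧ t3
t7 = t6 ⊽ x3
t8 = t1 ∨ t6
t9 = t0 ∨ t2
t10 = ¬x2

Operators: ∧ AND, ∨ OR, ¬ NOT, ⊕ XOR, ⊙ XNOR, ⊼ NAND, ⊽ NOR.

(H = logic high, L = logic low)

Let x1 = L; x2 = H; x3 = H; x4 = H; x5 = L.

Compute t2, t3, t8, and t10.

t2 = L, t3 = L, t8 = H, t10 = L

t0 = x3 AND x1 = H AND L = L
t1 = x4 XOR x5 = H XOR L = H
t2 = t0 AND x3 = L AND H = L
t3 = NOT x2 = NOT H = L
t4 = NOT x3 = NOT H = L
t5 = t2 XOR t4 = L XOR L = L
t6 = t5 AND t3 = L AND L = L
t8 = t1 OR t6 = H OR L = H
t10 = NOT x2 = NOT H = L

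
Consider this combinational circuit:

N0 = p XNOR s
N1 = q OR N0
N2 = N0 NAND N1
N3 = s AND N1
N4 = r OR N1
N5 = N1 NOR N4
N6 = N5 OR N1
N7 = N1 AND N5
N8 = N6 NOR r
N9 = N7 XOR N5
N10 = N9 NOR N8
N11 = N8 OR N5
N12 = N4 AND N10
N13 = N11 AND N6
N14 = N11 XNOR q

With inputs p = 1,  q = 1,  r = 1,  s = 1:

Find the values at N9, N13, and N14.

N9 = 0  N13 = 0  N14 = 0

N0 = p XNOR s = 1 XNOR 1 = 1
N1 = q OR N0 = 1 OR 1 = 1
N4 = r OR N1 = 1 OR 1 = 1
N5 = N1 NOR N4 = 1 NOR 1 = 0
N6 = N5 OR N1 = 0 OR 1 = 1
N7 = N1 AND N5 = 1 AND 0 = 0
N8 = N6 NOR r = 1 NOR 1 = 0
N9 = N7 XOR N5 = 0 XOR 0 = 0
N11 = N8 OR N5 = 0 OR 0 = 0
N13 = N11 AND N6 = 0 AND 1 = 0
N14 = N11 XNOR q = 0 XNOR 1 = 0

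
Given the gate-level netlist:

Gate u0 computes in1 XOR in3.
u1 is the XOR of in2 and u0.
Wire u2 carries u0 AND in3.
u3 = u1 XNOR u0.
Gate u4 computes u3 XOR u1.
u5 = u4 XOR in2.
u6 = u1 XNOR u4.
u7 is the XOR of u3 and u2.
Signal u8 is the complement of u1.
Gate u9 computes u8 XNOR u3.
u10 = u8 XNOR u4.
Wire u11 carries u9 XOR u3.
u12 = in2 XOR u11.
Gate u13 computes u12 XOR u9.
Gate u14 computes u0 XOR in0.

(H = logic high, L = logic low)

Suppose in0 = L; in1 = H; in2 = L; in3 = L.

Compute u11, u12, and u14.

u0 = in1 XOR in3 = H XOR L = H
u1 = in2 XOR u0 = L XOR H = H
u3 = u1 XNOR u0 = H XNOR H = H
u8 = NOT u1 = NOT H = L
u9 = u8 XNOR u3 = L XNOR H = L
u11 = u9 XOR u3 = L XOR H = H
u12 = in2 XOR u11 = L XOR H = H
u14 = u0 XOR in0 = H XOR L = H

u11 = H, u12 = H, u14 = H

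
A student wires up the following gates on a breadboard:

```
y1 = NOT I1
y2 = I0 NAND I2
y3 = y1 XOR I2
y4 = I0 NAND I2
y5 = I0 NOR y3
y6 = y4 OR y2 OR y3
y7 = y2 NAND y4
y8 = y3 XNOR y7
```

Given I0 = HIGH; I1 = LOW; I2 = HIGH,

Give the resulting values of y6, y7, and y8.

y6 = LOW; y7 = HIGH; y8 = LOW

y1 = NOT I1 = NOT LOW = HIGH
y2 = I0 NAND I2 = HIGH NAND HIGH = LOW
y3 = y1 XOR I2 = HIGH XOR HIGH = LOW
y4 = I0 NAND I2 = HIGH NAND HIGH = LOW
y6 = y4 OR y2 OR y3 = LOW OR LOW OR LOW = LOW
y7 = y2 NAND y4 = LOW NAND LOW = HIGH
y8 = y3 XNOR y7 = LOW XNOR HIGH = LOW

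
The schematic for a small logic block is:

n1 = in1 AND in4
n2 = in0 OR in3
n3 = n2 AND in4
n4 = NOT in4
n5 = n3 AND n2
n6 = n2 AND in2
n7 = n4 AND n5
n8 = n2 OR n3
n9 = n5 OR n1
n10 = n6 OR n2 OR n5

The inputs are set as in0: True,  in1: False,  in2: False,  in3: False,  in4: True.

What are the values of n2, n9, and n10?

n1 = in1 AND in4 = False AND True = False
n2 = in0 OR in3 = True OR False = True
n3 = n2 AND in4 = True AND True = True
n5 = n3 AND n2 = True AND True = True
n6 = n2 AND in2 = True AND False = False
n9 = n5 OR n1 = True OR False = True
n10 = n6 OR n2 OR n5 = False OR True OR True = True

n2 = True  n9 = True  n10 = True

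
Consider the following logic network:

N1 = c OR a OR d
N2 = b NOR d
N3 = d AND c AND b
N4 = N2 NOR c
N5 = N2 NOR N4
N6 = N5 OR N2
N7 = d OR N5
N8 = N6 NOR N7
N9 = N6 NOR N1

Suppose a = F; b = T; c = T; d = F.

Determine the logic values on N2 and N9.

N1 = c OR a OR d = T OR F OR F = T
N2 = b NOR d = T NOR F = F
N4 = N2 NOR c = F NOR T = F
N5 = N2 NOR N4 = F NOR F = T
N6 = N5 OR N2 = T OR F = T
N9 = N6 NOR N1 = T NOR T = F

N2 = F; N9 = F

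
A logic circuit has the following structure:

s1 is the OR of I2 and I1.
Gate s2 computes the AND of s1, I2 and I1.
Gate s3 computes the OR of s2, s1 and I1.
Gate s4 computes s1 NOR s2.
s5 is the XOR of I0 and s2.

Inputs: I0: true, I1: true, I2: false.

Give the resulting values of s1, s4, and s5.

s1 = I2 OR I1 = false OR true = true
s2 = s1 AND I2 AND I1 = true AND false AND true = false
s4 = s1 NOR s2 = true NOR false = false
s5 = I0 XOR s2 = true XOR false = true

s1 = true, s4 = false, s5 = true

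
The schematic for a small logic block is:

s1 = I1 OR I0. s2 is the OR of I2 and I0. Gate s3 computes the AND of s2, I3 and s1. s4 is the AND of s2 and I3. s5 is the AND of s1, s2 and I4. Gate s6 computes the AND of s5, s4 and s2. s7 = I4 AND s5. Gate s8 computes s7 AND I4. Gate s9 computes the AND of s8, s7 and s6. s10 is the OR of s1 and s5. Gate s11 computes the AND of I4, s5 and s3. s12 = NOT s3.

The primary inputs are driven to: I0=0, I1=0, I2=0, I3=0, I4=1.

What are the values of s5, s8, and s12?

s1 = I1 OR I0 = 0 OR 0 = 0
s2 = I2 OR I0 = 0 OR 0 = 0
s3 = s2 AND I3 AND s1 = 0 AND 0 AND 0 = 0
s5 = s1 AND s2 AND I4 = 0 AND 0 AND 1 = 0
s7 = I4 AND s5 = 1 AND 0 = 0
s8 = s7 AND I4 = 0 AND 1 = 0
s12 = NOT s3 = NOT 0 = 1

s5 = 0  s8 = 0  s12 = 1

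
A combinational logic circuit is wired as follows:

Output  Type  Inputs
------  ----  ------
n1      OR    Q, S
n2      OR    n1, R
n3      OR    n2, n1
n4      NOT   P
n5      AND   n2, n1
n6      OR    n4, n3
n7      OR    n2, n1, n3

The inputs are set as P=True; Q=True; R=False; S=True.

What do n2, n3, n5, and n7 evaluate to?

n2 = True, n3 = True, n5 = True, n7 = True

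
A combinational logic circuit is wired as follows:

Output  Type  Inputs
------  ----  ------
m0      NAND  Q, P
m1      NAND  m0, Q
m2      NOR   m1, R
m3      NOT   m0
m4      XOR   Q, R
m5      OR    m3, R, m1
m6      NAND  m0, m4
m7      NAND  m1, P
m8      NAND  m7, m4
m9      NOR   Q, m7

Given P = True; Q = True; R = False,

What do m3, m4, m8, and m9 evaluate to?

m3 = True; m4 = True; m8 = True; m9 = False

m0 = Q NAND P = True NAND True = False
m1 = m0 NAND Q = False NAND True = True
m3 = NOT m0 = NOT False = True
m4 = Q XOR R = True XOR False = True
m7 = m1 NAND P = True NAND True = False
m8 = m7 NAND m4 = False NAND True = True
m9 = Q NOR m7 = True NOR False = False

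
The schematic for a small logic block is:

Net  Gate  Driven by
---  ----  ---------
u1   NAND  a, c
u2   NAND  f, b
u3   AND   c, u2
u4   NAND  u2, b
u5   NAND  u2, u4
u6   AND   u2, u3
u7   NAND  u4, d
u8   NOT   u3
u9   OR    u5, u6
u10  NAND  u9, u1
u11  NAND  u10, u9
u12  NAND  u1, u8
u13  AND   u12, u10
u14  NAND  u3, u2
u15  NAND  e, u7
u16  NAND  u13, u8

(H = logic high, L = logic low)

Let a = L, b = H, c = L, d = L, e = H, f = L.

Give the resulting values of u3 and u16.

u3 = L, u16 = H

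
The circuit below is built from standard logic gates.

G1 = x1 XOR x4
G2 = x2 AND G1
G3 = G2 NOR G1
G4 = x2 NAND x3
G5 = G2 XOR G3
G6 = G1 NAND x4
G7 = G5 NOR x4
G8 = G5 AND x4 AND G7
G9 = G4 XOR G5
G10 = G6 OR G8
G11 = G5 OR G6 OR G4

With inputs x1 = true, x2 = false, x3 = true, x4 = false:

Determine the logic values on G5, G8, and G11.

G1 = x1 XOR x4 = true XOR false = true
G2 = x2 AND G1 = false AND true = false
G3 = G2 NOR G1 = false NOR true = false
G4 = x2 NAND x3 = false NAND true = true
G5 = G2 XOR G3 = false XOR false = false
G6 = G1 NAND x4 = true NAND false = true
G7 = G5 NOR x4 = false NOR false = true
G8 = G5 AND x4 AND G7 = false AND false AND true = false
G11 = G5 OR G6 OR G4 = false OR true OR true = true

G5 = false, G8 = false, G11 = true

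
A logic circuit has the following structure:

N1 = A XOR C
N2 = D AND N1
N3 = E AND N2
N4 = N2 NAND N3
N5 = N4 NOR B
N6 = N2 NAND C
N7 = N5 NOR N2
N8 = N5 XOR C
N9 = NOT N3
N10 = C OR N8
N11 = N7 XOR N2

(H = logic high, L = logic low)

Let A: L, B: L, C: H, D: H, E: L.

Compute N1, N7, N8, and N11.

N1 = H, N7 = L, N8 = H, N11 = H

N1 = A XOR C = L XOR H = H
N2 = D AND N1 = H AND H = H
N3 = E AND N2 = L AND H = L
N4 = N2 NAND N3 = H NAND L = H
N5 = N4 NOR B = H NOR L = L
N7 = N5 NOR N2 = L NOR H = L
N8 = N5 XOR C = L XOR H = H
N11 = N7 XOR N2 = L XOR H = H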